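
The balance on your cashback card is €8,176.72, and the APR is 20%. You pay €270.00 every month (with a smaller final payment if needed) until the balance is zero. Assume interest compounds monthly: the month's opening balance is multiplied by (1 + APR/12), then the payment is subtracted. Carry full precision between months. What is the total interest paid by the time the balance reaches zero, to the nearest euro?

€3,302

Monthly rate r = 20%/12 = 1.66667% = 0.0166667.
Payoff takes n = ⌈−ln(1 − rB₀/P)/ln(1+r)⌉ = ⌈42.510⌉ = 43 payments; the last is €138.31.
Total paid = 42·€270.00 + €138.31 = €11,478.31.
Total interest = total paid − principal = €11,478.31 − €8,176.72 = €3,301.59.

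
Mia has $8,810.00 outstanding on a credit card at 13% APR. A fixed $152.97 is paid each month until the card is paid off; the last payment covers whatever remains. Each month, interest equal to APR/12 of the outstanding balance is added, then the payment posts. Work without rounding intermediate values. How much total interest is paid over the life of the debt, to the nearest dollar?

$5,074

Monthly rate r = 13%/12 = 1.08333% = 0.0108333.
Payoff takes n = ⌈−ln(1 − rB₀/P)/ln(1+r)⌉ = ⌈90.762⌉ = 91 payments; the last is $116.67.
Total paid = 90·$152.97 + $116.67 = $13,883.97.
Total interest = total paid − principal = $13,883.97 − $8,810.00 = $5,073.97.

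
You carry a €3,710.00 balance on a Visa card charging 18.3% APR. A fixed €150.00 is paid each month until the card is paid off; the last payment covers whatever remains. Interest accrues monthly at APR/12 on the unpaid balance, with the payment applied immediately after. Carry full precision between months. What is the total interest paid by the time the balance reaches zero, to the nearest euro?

Monthly rate r = 18.3%/12 = 1.525% = 0.01525.
Payoff takes n = ⌈−ln(1 − rB₀/P)/ln(1+r)⌉ = ⌈31.286⌉ = 32 payments; the last is €43.06.
Total paid = 31·€150.00 + €43.06 = €4,693.06.
Total interest = total paid − principal = €4,693.06 − €3,710.00 = €983.06.

€983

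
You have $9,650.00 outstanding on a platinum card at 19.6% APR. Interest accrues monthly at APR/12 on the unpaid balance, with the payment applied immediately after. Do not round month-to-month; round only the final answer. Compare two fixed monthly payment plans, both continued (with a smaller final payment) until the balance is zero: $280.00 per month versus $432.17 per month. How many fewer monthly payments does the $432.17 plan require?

23 fewer payments

Monthly rate r = 19.6%/12 = 1.63333% = 0.0163333.
At $280.00/mo: n = ⌈−ln(1 − rB₀/P)/ln(1+r)⌉ = 52 payments (last $23.70); total interest = total paid − $9,650.00 = $4,653.70.
At $432.17/mo: 29 payments (last $0.94); total interest $2,451.70.
Payments saved = 52 − 29 = 23.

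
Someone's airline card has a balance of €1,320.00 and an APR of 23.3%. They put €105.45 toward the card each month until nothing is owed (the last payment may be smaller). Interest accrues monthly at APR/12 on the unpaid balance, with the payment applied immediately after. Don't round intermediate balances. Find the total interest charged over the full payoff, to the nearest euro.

€207

Monthly rate r = 23.3%/12 = 1.94167% = 0.0194167.
Payoff takes n = ⌈−ln(1 − rB₀/P)/ln(1+r)⌉ = ⌈14.480⌉ = 15 payments; the last is €50.89.
Total paid = 14·€105.45 + €50.89 = €1,527.19.
Total interest = total paid − principal = €1,527.19 − €1,320.00 = €207.19.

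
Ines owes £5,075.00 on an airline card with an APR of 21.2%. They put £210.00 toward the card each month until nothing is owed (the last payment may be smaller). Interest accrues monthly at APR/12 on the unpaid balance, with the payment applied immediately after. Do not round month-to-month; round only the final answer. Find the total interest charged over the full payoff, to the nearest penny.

Monthly rate r = 21.2%/12 = 1.76667% = 0.0176667.
Payoff takes n = ⌈−ln(1 − rB₀/P)/ln(1+r)⌉ = ⌈31.793⌉ = 32 payments; the last is £166.83.
Total paid = 31·£210.00 + £166.83 = £6,676.83.
Total interest = total paid − principal = £6,676.83 − £5,075.00 = £1,601.83.

£1,601.83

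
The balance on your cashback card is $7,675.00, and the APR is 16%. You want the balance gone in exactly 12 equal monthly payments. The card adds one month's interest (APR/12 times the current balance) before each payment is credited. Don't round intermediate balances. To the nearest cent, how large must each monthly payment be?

$696.36

Monthly rate r = 16%/12 = 1.33333% = 0.0133333.
Level-payment amortization: P = B₀·r / (1 − (1+r)^(−n)) = 7675.00·0.0133333 / (1 − 1.01333^(−12)).
Denominator 1 − (1+r)^(−12) = 0.146954781.
P = 102.333 / 0.146954781 ≈ 696.36.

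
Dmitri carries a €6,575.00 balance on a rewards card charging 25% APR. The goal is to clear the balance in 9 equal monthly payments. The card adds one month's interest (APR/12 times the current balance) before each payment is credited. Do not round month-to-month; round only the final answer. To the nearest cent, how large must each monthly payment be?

€808.75

Monthly rate r = 25%/12 = 2.08333% = 0.0208333.
Level-payment amortization: P = B₀·r / (1 − (1+r)^(−n)) = 6575.00·0.0208333 / (1 − 1.02083^(−9)).
Denominator 1 − (1+r)^(−9) = 0.169372288.
P = 136.979 / 0.169372288 ≈ 808.75.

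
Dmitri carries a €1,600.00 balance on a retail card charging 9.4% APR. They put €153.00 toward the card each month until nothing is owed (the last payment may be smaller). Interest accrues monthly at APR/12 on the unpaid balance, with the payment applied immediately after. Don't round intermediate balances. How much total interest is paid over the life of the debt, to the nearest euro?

Monthly rate r = 9.4%/12 = 0.783333% = 0.00783333.
Payoff takes n = ⌈−ln(1 − rB₀/P)/ln(1+r)⌉ = ⌈10.953⌉ = 11 payments; the last is €145.90.
Total paid = 10·€153.00 + €145.90 = €1,675.90.
Total interest = total paid − principal = €1,675.90 − €1,600.00 = €75.90.

€76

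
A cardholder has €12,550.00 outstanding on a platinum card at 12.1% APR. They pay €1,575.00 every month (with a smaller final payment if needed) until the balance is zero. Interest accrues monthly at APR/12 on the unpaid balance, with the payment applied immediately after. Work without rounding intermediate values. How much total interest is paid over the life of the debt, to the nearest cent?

€600.56

Monthly rate r = 12.1%/12 = 1.00833% = 0.0100833.
Payoff takes n = ⌈−ln(1 − rB₀/P)/ln(1+r)⌉ = ⌈8.348⌉ = 9 payments; the last is €550.56.
Total paid = 8·€1,575.00 + €550.56 = €13,150.56.
Total interest = total paid − principal = €13,150.56 − €12,550.00 = €600.56.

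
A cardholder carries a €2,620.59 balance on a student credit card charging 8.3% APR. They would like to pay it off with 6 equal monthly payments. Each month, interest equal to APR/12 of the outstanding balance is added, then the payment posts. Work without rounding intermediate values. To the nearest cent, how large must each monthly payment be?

€447.40

Monthly rate r = 8.3%/12 = 0.691667% = 0.00691667.
Level-payment amortization: P = B₀·r / (1 − (1+r)^(−n)) = 2620.59·0.00691667 / (1 − 1.00692^(−6)).
Denominator 1 − (1+r)^(−6) = 0.0405135999.
P = 18.1257 / 0.0405135999 ≈ 447.40.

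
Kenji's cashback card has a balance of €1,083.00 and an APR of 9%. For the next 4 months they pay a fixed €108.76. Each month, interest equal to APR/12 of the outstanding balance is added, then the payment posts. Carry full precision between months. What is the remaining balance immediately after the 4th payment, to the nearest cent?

Monthly rate r = 9%/12 = 0.75% = 0.0075.
Each month: B ← B·(1+r) − €108.76.
Month 1: interest €8.12; balance after payment €982.36.
Month 2: interest €7.37; balance after payment €880.97.
Month 3: interest €6.61; balance after payment €778.82.
Month 4: interest €5.84; balance after payment €675.90.

€675.90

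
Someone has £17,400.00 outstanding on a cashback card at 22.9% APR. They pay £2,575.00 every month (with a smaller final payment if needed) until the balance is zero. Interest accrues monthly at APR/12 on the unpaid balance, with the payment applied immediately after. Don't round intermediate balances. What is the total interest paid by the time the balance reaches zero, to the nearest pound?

Monthly rate r = 22.9%/12 = 1.90833% = 0.0190833.
Payoff takes n = ⌈−ln(1 − rB₀/P)/ln(1+r)⌉ = ⌈7.303⌉ = 8 payments; the last is £786.07.
Total paid = 7·£2,575.00 + £786.07 = £18,811.07.
Total interest = total paid − principal = £18,811.07 − £17,400.00 = £1,411.07.

£1,411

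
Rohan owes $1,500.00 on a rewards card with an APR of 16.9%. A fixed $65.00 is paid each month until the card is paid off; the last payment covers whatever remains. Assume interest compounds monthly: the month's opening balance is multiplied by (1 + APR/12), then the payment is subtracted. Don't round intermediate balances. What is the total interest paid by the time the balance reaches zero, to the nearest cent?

$326.83

Monthly rate r = 16.9%/12 = 1.40833% = 0.0140833.
Payoff takes n = ⌈−ln(1 − rB₀/P)/ln(1+r)⌉ = ⌈28.104⌉ = 29 payments; the last is $6.83.
Total paid = 28·$65.00 + $6.83 = $1,826.83.
Total interest = total paid − principal = $1,826.83 − $1,500.00 = $326.83.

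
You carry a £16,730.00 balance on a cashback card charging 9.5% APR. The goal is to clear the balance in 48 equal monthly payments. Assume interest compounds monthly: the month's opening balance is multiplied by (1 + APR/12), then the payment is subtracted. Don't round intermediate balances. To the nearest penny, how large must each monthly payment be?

Monthly rate r = 9.5%/12 = 0.791667% = 0.00791667.
Level-payment amortization: P = B₀·r / (1 − (1+r)^(−n)) = 16730.00·0.00791667 / (1 − 1.00792^(−48)).
Denominator 1 − (1+r)^(−48) = 0.31511458.
P = 132.446 / 0.31511458 ≈ 420.31.

£420.31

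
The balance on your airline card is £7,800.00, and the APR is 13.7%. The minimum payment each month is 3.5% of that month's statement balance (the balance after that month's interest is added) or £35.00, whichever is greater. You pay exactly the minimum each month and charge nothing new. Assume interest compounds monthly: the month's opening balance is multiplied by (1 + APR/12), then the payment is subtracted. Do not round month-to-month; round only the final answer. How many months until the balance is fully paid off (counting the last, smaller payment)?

Monthly rate r = 13.7%/12 = 1.14167% = 0.0114167.
While 3.5% of the post-interest balance exceeds £35.00, each month B ← (B·(1+r))·(1 − 0.035), i.e. B shrinks by the factor (1+r)·0.965 = 0.97602.
This holds for months 1–86. Entering month 87 the balance is £967.01; 3.5% of the post-interest balance is now below £35.00, so the flat £35.00 minimum applies from here.
From month 87 a fixed £35.00 at rate r clears £967.01 in 34 more payments. Total: 86 + 34 = 120 months.

120 months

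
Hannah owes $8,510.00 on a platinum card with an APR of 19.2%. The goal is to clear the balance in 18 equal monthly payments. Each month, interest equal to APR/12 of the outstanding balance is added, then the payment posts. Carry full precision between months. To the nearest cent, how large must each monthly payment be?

Monthly rate r = 19.2%/12 = 1.6% = 0.016.
Level-payment amortization: P = B₀·r / (1 − (1+r)^(−n)) = 8510.00·0.016 / (1 − 1.016^(−18)).
Denominator 1 − (1+r)^(−18) = 0.248527215.
P = 136.16 / 0.248527215 ≈ 547.87.

$547.87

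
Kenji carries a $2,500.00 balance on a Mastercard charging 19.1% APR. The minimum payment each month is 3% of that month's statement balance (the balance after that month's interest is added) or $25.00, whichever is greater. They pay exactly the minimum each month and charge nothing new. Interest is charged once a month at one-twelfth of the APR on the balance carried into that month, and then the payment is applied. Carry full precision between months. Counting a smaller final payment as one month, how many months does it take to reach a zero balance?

123 months

Monthly rate r = 19.1%/12 = 1.59167% = 0.0159167.
While 3% of the post-interest balance exceeds $25.00, each month B ← (B·(1+r))·(1 − 0.03), i.e. B shrinks by the factor (1+r)·0.97 = 0.98544.
This holds for months 1–76. Entering month 77 the balance is $819.99; 3% of the post-interest balance is now below $25.00, so the flat $25.00 minimum applies from here.
From month 77 a fixed $25.00 at rate r clears $819.99 in 47 more payments. Total: 76 + 47 = 123 months.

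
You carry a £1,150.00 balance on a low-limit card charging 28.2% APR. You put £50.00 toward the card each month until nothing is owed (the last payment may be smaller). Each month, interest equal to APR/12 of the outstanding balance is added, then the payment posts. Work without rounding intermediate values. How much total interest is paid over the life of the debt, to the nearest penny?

Monthly rate r = 28.2%/12 = 2.35% = 0.0235.
Payoff takes n = ⌈−ln(1 − rB₀/P)/ln(1+r)⌉ = ⌈33.477⌉ = 34 payments; the last is £24.01.
Total paid = 33·£50.00 + £24.01 = £1,674.01.
Total interest = total paid − principal = £1,674.01 − £1,150.00 = £524.01.

£524.01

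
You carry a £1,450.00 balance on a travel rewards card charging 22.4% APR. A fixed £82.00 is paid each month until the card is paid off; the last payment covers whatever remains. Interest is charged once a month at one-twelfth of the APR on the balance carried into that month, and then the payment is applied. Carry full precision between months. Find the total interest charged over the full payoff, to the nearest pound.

£326

Monthly rate r = 22.4%/12 = 1.86667% = 0.0186667.
Payoff takes n = ⌈−ln(1 − rB₀/P)/ln(1+r)⌉ = ⌈21.660⌉ = 22 payments; the last is £54.32.
Total paid = 21·£82.00 + £54.32 = £1,776.32.
Total interest = total paid − principal = £1,776.32 − £1,450.00 = £326.32.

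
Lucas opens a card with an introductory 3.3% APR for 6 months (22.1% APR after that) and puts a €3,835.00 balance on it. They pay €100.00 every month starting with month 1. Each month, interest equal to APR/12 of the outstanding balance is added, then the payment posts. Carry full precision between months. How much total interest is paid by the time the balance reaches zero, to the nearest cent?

Promo months 1–6 at r₀ = 3.3%/12 = 0.00275; months 7+ at r₁ = 22.1%/12 = 0.0184167.
After month 6: iterate B ← B·(1+r₀) − €100.00 for 6 months → €3,294.57.
Then at r₁ with €100.00/mo: n₂ = −ln(1 − r₁·B/P)/ln(1+r₁) ≈ 51.14 → 52 more payments.
Total paid = 57·€100.00 + €14.39 = €5,714.39; interest = €5,714.39 − €3,835.00 = €1,879.39.

€1,879.39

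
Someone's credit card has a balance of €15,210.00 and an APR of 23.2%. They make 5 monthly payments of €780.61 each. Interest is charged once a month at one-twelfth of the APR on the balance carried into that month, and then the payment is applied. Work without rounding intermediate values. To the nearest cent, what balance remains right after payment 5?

€12,681.35

Monthly rate r = 23.2%/12 = 1.93333% = 0.0193333.
Each month: B ← B·(1+r) − €780.61.
Month 1: interest €294.06; balance after payment €14,723.45.
Month 2: interest €284.65; balance after payment €14,227.49.
Month 3: interest €275.06; balance after payment €13,721.95.
Month 4: interest €265.29; balance after payment €13,206.63.
Month 5: interest €255.33; balance after payment €12,681.35.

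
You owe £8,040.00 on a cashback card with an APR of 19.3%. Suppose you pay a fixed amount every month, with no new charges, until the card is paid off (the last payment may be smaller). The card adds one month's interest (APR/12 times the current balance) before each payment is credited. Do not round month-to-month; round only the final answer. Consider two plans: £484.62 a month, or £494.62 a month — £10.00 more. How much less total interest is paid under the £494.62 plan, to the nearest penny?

Monthly rate r = 19.3%/12 = 1.60833% = 0.0160833.
At £484.62/mo: n = ⌈−ln(1 − rB₀/P)/ln(1+r)⌉ = 20 payments (last £220.33); total interest = total paid − £8,040.00 = £1,388.11.
At £494.62/mo: 19 payments (last £491.28); total interest £1,354.44.
Interest saved = £1,388.11 − £1,354.44 = £33.67.

£33.67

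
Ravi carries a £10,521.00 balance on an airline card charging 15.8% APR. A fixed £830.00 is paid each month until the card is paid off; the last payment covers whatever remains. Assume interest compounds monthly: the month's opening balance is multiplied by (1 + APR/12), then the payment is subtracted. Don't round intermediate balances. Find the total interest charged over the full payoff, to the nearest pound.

Monthly rate r = 15.8%/12 = 1.31667% = 0.0131667.
Payoff takes n = ⌈−ln(1 − rB₀/P)/ln(1+r)⌉ = ⌈13.960⌉ = 14 payments; the last is £796.61.
Total paid = 13·£830.00 + £796.61 = £11,586.61.
Total interest = total paid − principal = £11,586.61 − £10,521.00 = £1,065.61.

£1,066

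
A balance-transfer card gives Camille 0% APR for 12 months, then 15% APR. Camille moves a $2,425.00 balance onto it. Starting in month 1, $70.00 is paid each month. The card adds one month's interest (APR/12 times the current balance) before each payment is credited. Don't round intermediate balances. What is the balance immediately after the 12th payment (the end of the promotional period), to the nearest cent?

$1,585.00

Promo months 1–12 at r₀ = 0%/12 = 0; months 13+ at r₁ = 15%/12 = 0.0125.
After month 12 (no interest yet): B = $2,425.00 − 12·$70.00 = $1,585.00.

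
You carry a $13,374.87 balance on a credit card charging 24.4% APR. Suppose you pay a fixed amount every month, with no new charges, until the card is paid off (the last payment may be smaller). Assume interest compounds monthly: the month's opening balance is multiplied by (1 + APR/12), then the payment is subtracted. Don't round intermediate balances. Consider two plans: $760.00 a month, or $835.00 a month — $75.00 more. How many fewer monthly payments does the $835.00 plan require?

3 fewer payments

Monthly rate r = 24.4%/12 = 2.03333% = 0.0203333.
At $760.00/mo: n = ⌈−ln(1 − rB₀/P)/ln(1+r)⌉ = 23 payments (last $2.52); total interest = total paid − $13,374.87 = $3,347.65.
At $835.00/mo: 20 payments (last $483.87); total interest $2,974.00.
Payments saved = 23 − 20 = 3.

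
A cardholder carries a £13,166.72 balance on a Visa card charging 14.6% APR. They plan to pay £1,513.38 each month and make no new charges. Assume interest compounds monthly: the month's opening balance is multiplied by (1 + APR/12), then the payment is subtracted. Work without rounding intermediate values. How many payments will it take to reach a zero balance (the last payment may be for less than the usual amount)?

10 payments

Monthly rate r = 14.6%/12 = 1.21667% = 0.0121667.
Recurrence: B ← B·(1+r) − £1,513.38.
Month 1: interest £160.20; balance after payment £11,813.54.
Month 2: interest £143.73; balance after payment £10,443.89.
Closed form: n = −ln(1 − rB₀/P)/ln(1+r) = −ln(0.89415)/ln(1.01217) ≈ 9.252, so the balance reaches zero during payment 10.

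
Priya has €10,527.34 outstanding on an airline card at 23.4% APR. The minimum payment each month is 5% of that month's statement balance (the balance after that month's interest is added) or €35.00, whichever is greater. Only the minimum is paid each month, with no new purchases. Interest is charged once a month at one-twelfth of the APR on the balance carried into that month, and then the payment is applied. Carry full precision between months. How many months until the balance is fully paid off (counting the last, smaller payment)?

Monthly rate r = 23.4%/12 = 1.95% = 0.0195.
While 5% of the post-interest balance exceeds €35.00, each month B ← (B·(1+r))·(1 − 0.05), i.e. B shrinks by the factor (1+r)·0.95 = 0.96852.
This holds for months 1–86. Entering month 87 the balance is €672.75; 5% of the post-interest balance is now below €35.00, so the flat €35.00 minimum applies from here.
From month 87 a fixed €35.00 at rate r clears €672.75 in 25 more payments. Total: 86 + 25 = 111 months.

111 months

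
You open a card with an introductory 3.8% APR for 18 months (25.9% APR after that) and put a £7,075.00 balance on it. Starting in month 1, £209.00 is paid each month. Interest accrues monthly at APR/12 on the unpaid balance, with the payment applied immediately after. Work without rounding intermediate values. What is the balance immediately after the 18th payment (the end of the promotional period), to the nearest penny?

Promo months 1–18 at r₀ = 3.8%/12 = 0.00316667; months 19+ at r₁ = 25.9%/12 = 0.0215833.
After month 18: iterate B ← B·(1+r₀) − £209.00 for 18 months → £3,624.32.

£3,624.32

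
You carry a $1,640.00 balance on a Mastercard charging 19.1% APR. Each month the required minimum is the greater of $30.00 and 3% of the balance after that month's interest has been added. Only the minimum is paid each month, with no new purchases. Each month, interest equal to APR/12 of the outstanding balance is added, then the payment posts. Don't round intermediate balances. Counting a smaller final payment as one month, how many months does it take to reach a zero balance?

Monthly rate r = 19.1%/12 = 1.59167% = 0.0159167.
While 3% of the post-interest balance exceeds $30.00, each month B ← (B·(1+r))·(1 − 0.03), i.e. B shrinks by the factor (1+r)·0.97 = 0.98544.
This holds for months 1–35. Entering month 36 the balance is $981.49; 3% of the post-interest balance is now below $30.00, so the flat $30.00 minimum applies from here.
From month 36 a fixed $30.00 at rate r clears $981.49 in 47 more payments. Total: 35 + 47 = 82 months.

82 months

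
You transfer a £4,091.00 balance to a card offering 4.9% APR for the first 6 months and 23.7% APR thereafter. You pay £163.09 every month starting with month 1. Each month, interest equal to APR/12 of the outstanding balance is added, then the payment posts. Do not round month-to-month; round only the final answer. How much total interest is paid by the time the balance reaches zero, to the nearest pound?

£982

Promo months 1–6 at r₀ = 4.9%/12 = 0.00408333; months 7+ at r₁ = 23.7%/12 = 0.01975.
After month 6: iterate B ← B·(1+r₀) − £163.09 for 6 months → £3,203.67.
Then at r₁ with £163.09/mo: n₂ = −ln(1 − r₁·B/P)/ln(1+r₁) ≈ 25.10 → 26 more payments.
Total paid = 31·£163.09 + £17.01 = £5,072.80; interest = £5,072.80 − £4,091.00 = £981.80.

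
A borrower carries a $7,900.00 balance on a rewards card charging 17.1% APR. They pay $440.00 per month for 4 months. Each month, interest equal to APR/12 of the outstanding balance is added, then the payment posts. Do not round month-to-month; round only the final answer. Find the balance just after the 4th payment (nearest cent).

$6,562.04

Monthly rate r = 17.1%/12 = 1.425% = 0.01425.
Each month: B ← B·(1+r) − $440.00.
Month 1: interest $112.58; balance after payment $7,572.57.
Month 2: interest $107.91; balance after payment $7,240.48.
Month 3: interest $103.18; balance after payment $6,903.66.
Month 4: interest $98.38; balance after payment $6,562.04.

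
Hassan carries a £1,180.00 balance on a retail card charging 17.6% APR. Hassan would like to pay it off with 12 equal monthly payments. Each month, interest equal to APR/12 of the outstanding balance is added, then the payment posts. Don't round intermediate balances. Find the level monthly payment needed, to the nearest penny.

£107.96

Monthly rate r = 17.6%/12 = 1.46667% = 0.0146667.
Level-payment amortization: P = B₀·r / (1 − (1+r)^(−n)) = 1180.00·0.0146667 / (1 − 1.01467^(−12)).
Denominator 1 − (1+r)^(−12) = 0.160309423.
P = 17.3067 / 0.160309423 ≈ 107.96.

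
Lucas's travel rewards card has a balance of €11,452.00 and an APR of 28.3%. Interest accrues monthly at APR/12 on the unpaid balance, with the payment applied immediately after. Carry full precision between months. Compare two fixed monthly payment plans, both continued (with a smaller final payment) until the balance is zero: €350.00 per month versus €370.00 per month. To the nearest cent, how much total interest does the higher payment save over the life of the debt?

€1,396.17

Monthly rate r = 28.3%/12 = 2.35833% = 0.0235833.
At €350.00/mo: n = ⌈−ln(1 − rB₀/P)/ln(1+r)⌉ = 64 payments (last €126.47); total interest = total paid − €11,452.00 = €10,724.47.
At €370.00/mo: 57 payments (last €60.30); total interest €9,328.30.
Interest saved = €10,724.47 − €9,328.30 = €1,396.17.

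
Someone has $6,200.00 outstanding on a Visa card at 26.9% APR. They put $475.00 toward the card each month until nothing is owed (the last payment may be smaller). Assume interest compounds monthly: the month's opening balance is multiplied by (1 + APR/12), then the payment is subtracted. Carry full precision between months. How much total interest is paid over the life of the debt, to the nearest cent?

$1,218.02

Monthly rate r = 26.9%/12 = 2.24167% = 0.0224167.
Payoff takes n = ⌈−ln(1 − rB₀/P)/ln(1+r)⌉ = ⌈15.614⌉ = 16 payments; the last is $293.02.
Total paid = 15·$475.00 + $293.02 = $7,418.02.
Total interest = total paid − principal = $7,418.02 − $6,200.00 = $1,218.02.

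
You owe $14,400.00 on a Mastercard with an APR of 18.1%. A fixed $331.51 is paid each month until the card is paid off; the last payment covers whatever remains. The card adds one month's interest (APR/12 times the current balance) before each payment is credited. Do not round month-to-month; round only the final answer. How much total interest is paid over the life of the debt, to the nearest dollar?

$9,178

Monthly rate r = 18.1%/12 = 1.50833% = 0.0150833.
Payoff takes n = ⌈−ln(1 − rB₀/P)/ln(1+r)⌉ = ⌈71.122⌉ = 72 payments; the last is $40.64.
Total paid = 71·$331.51 + $40.64 = $23,577.85.
Total interest = total paid − principal = $23,577.85 − $14,400.00 = $9,177.85.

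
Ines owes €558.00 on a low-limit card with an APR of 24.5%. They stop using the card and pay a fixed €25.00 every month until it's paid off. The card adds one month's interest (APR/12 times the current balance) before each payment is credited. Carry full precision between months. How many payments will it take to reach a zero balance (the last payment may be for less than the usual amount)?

31 months

Monthly rate r = 24.5%/12 = 2.04167% = 0.0204167.
Recurrence: B ← B·(1+r) − €25.00.
Month 1: interest €11.39; balance after payment €544.39.
Month 2: interest €11.11; balance after payment €530.51.
Closed form: n = −ln(1 − rB₀/P)/ln(1+r) = −ln(0.5443)/ln(1.02042) ≈ 30.095, so the balance reaches zero during payment 31.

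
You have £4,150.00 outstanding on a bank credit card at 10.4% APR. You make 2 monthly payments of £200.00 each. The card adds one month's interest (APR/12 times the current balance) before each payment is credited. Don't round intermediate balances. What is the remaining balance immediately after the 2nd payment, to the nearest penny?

£3,820.51

Monthly rate r = 10.4%/12 = 0.866667% = 0.00866667.
Each month: B ← B·(1+r) − £200.00.
Month 1: interest £35.97; balance after payment £3,985.97.
Month 2: interest £34.55; balance after payment £3,820.51.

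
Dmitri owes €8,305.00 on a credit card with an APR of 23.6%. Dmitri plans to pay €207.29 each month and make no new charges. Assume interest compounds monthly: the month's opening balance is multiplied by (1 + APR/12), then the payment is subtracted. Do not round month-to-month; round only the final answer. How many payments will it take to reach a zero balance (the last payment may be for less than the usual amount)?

80 months

Monthly rate r = 23.6%/12 = 1.96667% = 0.0196667.
Recurrence: B ← B·(1+r) − €207.29.
Month 1: interest €163.33; balance after payment €8,261.04.
Month 2: interest €162.47; balance after payment €8,216.22.
Closed form: n = −ln(1 − rB₀/P)/ln(1+r) = −ln(0.21206)/ln(1.01967) ≈ 79.631, so the balance reaches zero during payment 80.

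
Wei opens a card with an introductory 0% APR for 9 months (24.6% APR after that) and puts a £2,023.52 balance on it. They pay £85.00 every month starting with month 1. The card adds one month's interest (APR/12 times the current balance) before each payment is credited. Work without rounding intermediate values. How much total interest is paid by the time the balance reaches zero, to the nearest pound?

£257

Promo months 1–9 at r₀ = 0%/12 = 0; months 10+ at r₁ = 24.6%/12 = 0.0205.
After month 9 (no interest yet): B = £2,023.52 − 9·£85.00 = £1,258.52.
Then at r₁ with £85.00/mo: n₂ = −ln(1 − r₁·B/P)/ln(1+r₁) ≈ 17.83 → 18 more payments.
Total paid = 26·£85.00 + £70.28 = £2,280.28; interest = £2,280.28 − £2,023.52 = £256.76.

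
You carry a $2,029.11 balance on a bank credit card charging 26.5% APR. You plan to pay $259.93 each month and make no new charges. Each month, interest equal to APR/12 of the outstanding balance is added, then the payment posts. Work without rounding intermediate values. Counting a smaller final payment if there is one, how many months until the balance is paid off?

9 payments

Monthly rate r = 26.5%/12 = 2.20833% = 0.0220833.
Recurrence: B ← B·(1+r) − $259.93.
Month 1: interest $44.81; balance after payment $1,813.99.
Month 2: interest $40.06; balance after payment $1,594.12.
Closed form: n = −ln(1 − rB₀/P)/ln(1+r) = −ln(0.82761)/ln(1.02208) ≈ 8.662, so the balance reaches zero during payment 9.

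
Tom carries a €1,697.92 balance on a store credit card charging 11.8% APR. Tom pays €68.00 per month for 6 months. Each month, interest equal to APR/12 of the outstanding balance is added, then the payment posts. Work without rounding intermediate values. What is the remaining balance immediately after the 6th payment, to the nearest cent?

€1,382.43

Monthly rate r = 11.8%/12 = 0.983333% = 0.00983333.
Each month: B ← B·(1+r) − €68.00.
Month 1: interest €16.70; balance after payment €1,646.62.
Month 2: interest €16.19; balance after payment €1,594.81.
Month 3: interest €15.68; balance after payment €1,542.49.
Month 4: interest €15.17; balance after payment €1,489.66.
Month 5: interest €14.65; balance after payment €1,436.31.
Month 6: interest €14.12; balance after payment €1,382.43.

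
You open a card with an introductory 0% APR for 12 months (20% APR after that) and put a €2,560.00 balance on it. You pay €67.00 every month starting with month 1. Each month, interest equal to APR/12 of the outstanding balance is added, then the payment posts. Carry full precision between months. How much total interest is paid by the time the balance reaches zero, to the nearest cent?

Promo months 1–12 at r₀ = 0%/12 = 0; months 13+ at r₁ = 20%/12 = 0.0166667.
After month 12 (no interest yet): B = €2,560.00 − 12·€67.00 = €1,756.00.
Then at r₁ with €67.00/mo: n₂ = −ln(1 − r₁·B/P)/ln(1+r₁) ≈ 34.74 → 35 more payments.
Total paid = 46·€67.00 + €49.37 = €3,131.37; interest = €3,131.37 − €2,560.00 = €571.37.

€571.37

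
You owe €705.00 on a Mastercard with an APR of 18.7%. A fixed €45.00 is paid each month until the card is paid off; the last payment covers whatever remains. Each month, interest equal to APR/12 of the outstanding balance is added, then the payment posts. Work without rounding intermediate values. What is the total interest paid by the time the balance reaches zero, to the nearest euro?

€110

Monthly rate r = 18.7%/12 = 1.55833% = 0.0155833.
Payoff takes n = ⌈−ln(1 − rB₀/P)/ln(1+r)⌉ = ⌈18.101⌉ = 19 payments; the last is €4.57.
Total paid = 18·€45.00 + €4.57 = €814.57.
Total interest = total paid − principal = €814.57 − €705.00 = €109.57.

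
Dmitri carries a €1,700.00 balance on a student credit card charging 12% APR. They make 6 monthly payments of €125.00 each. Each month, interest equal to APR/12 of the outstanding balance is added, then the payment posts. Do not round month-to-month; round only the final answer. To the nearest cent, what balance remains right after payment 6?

€1,035.58

Monthly rate r = 12%/12 = 1% = 0.01.
Each month: B ← B·(1+r) − €125.00.
Month 1: interest €17.00; balance after payment €1,592.00.
Month 2: interest €15.92; balance after payment €1,482.92.
Month 3: interest €14.83; balance after payment €1,372.75.
Month 4: interest €13.73; balance after payment €1,261.48.
Month 5: interest €12.61; balance after payment €1,149.09.
Month 6: interest €11.49; balance after payment €1,035.58.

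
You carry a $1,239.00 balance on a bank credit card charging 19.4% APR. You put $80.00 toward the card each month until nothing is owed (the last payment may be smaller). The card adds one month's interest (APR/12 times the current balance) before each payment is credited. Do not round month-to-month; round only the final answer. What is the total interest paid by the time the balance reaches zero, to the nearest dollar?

$199

Monthly rate r = 19.4%/12 = 1.61667% = 0.0161667.
Payoff takes n = ⌈−ln(1 − rB₀/P)/ln(1+r)⌉ = ⌈17.970⌉ = 18 payments; the last is $77.61.
Total paid = 17·$80.00 + $77.61 = $1,437.61.
Total interest = total paid − principal = $1,437.61 − $1,239.00 = $198.61.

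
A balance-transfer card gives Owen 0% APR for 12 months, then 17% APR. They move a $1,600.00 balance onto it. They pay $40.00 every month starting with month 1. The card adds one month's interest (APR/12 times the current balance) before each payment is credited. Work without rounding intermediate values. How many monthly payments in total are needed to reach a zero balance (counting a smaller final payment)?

48 months

Promo months 1–12 at r₀ = 0%/12 = 0; months 13+ at r₁ = 17%/12 = 0.0141667.
After month 12 (no interest yet): B = $1,600.00 − 12·$40.00 = $1,120.00.
Then at r₁ with $40.00/mo: n₂ = −ln(1 − r₁·B/P)/ln(1+r₁) ≈ 35.92 → 36 more payments.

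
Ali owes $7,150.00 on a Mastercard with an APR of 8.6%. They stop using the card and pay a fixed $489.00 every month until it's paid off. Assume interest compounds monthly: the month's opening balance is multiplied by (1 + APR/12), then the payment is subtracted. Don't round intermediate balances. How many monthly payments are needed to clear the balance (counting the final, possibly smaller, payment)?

Monthly rate r = 8.6%/12 = 0.716667% = 0.00716667.
Recurrence: B ← B·(1+r) − $489.00.
Month 1: interest $51.24; balance after payment $6,712.24.
Month 2: interest $48.10; balance after payment $6,271.35.
Closed form: n = −ln(1 − rB₀/P)/ln(1+r) = −ln(0.89521)/ln(1.00717) ≈ 15.501, so the balance reaches zero during payment 16.

16 months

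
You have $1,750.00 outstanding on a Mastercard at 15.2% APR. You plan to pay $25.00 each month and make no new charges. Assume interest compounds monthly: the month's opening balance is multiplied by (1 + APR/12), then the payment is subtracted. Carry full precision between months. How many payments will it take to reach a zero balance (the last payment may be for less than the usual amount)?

Monthly rate r = 15.2%/12 = 1.26667% = 0.0126667.
Recurrence: B ← B·(1+r) − $25.00.
Month 1: interest $22.17; balance after payment $1,747.17.
Month 2: interest $22.13; balance after payment $1,744.30.
Closed form: n = −ln(1 − rB₀/P)/ln(1+r) = −ln(0.11333)/ln(1.01267) ≈ 172.988, so the balance reaches zero during payment 173.

173 payments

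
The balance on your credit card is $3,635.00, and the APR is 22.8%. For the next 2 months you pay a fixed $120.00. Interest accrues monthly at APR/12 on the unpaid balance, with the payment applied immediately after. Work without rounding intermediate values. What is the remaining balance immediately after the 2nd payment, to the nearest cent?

$3,532.16

Monthly rate r = 22.8%/12 = 1.9% = 0.019.
Each month: B ← B·(1+r) − $120.00.
Month 1: interest $69.06; balance after payment $3,584.07.
Month 2: interest $68.10; balance after payment $3,532.16.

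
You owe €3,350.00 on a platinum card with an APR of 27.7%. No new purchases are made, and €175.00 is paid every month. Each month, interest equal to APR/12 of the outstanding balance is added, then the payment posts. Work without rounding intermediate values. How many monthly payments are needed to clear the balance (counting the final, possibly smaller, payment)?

Monthly rate r = 27.7%/12 = 2.30833% = 0.0230833.
Recurrence: B ← B·(1+r) − €175.00.
Month 1: interest €77.33; balance after payment €3,252.33.
Month 2: interest €75.07; balance after payment €3,152.40.
Closed form: n = −ln(1 − rB₀/P)/ln(1+r) = −ln(0.55812)/ln(1.02308) ≈ 25.555, so the balance reaches zero during payment 26.

26 payments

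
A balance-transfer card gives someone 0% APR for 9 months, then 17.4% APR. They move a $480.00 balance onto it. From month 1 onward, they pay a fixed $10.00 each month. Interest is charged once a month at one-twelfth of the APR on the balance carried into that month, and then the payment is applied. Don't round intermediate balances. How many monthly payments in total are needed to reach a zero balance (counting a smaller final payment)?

67 months

Promo months 1–9 at r₀ = 0%/12 = 0; months 10+ at r₁ = 17.4%/12 = 0.0145.
After month 9 (no interest yet): B = $480.00 − 9·$10.00 = $390.00.
Then at r₁ with $10.00/mo: n₂ = −ln(1 − r₁·B/P)/ln(1+r₁) ≈ 57.90 → 58 more payments.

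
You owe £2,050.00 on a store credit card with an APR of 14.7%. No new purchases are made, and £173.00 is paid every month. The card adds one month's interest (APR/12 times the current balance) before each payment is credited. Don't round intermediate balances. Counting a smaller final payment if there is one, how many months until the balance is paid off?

13 months

Monthly rate r = 14.7%/12 = 1.225% = 0.01225.
Recurrence: B ← B·(1+r) − £173.00.
Month 1: interest £25.11; balance after payment £1,902.11.
Month 2: interest £23.30; balance after payment £1,752.41.
Closed form: n = −ln(1 − rB₀/P)/ln(1+r) = −ln(0.85484)/ln(1.01225) ≈ 12.882, so the balance reaches zero during payment 13.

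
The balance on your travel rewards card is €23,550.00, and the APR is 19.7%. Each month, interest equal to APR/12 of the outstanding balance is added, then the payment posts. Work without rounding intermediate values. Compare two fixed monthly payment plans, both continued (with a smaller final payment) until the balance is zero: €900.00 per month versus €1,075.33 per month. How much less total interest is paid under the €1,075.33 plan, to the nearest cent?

€1,603.42

Monthly rate r = 19.7%/12 = 1.64167% = 0.0164167.
At €900.00/mo: n = ⌈−ln(1 − rB₀/P)/ln(1+r)⌉ = 35 payments (last €429.03); total interest = total paid − €23,550.00 = €7,479.03.
At €1,075.33/mo: 28 payments (last €391.70); total interest €5,875.61.
Interest saved = €7,479.03 − €5,875.61 = €1,603.42.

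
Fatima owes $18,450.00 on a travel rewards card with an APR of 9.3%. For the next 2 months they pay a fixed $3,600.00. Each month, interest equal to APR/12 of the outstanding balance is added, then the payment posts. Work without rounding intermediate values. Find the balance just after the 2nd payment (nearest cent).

Monthly rate r = 9.3%/12 = 0.775% = 0.00775.
Each month: B ← B·(1+r) − $3,600.00.
Month 1: interest $142.99; balance after payment $14,992.99.
Month 2: interest $116.20; balance after payment $11,509.18.

$11,509.18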